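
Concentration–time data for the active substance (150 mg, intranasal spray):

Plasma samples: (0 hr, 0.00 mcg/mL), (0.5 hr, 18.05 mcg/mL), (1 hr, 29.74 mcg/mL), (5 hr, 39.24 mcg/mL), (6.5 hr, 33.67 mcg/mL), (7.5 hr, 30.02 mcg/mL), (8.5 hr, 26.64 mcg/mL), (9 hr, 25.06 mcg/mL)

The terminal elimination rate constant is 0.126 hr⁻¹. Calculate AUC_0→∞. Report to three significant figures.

AUC = 481 mcg/mL·hr

Trapezoidal AUC_0→9:
  [0→0.5]: (0.00+18.05)/2 × 0.5 = 4.5125
  [0.5→1]: (18.05+29.74)/2 × 0.5 = 11.9475
  [1→5]: (29.74+39.24)/2 × 4 = 137.96
  [5→6.5]: (39.24+33.67)/2 × 1.5 = 54.6825
  [6.5→7.5]: (33.67+30.02)/2 × 1 = 31.845
  [7.5→8.5]: (30.02+26.64)/2 × 1 = 28.33
  [8.5→9]: (26.64+25.06)/2 × 0.5 = 12.925
  Sum = 282.2025 mcg/mL·hr
Extrapolated tail: C_last / k_e = 25.06 / 0.126 = 198.889
AUC_0→∞ = 282.2025 + 198.889 = 481.0915 mcg/mL·hr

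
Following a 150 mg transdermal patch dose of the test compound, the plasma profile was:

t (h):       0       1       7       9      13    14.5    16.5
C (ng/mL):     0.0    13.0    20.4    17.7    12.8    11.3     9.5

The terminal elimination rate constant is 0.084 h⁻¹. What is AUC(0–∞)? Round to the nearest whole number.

AUC = 358 ng/mL·h

Trapezoidal AUC_0→16.5:
  [0→1]: (0.0+13.0)/2 × 1 = 6.5
  [1→7]: (13.0+20.4)/2 × 6 = 100.2
  [7→9]: (20.4+17.7)/2 × 2 = 38.1
  [9→13]: (17.7+12.8)/2 × 4 = 61.0
  [13→14.5]: (12.8+11.3)/2 × 1.5 = 18.075
  [14.5→16.5]: (11.3+9.5)/2 × 2 = 20.8
  Sum = 244.675 ng/mL·h
Extrapolated tail: C_last / k_e = 9.5 / 0.084 = 113.095
AUC_0→∞ = 244.675 + 113.095 = 357.77 ng/mL·h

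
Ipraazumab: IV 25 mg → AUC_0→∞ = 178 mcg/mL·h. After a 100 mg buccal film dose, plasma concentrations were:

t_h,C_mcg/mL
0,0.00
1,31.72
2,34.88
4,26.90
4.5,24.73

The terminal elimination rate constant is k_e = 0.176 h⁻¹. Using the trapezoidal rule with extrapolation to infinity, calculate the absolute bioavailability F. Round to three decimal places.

Trapezoidal AUC_0→4.5 (buccal film):
  [0→1]: (0.00+31.72)/2 × 1 = 15.86
  [1→2]: (31.72+34.88)/2 × 1 = 33.3
  [2→4]: (34.88+26.90)/2 × 2 = 61.78
  [4→4.5]: (26.90+24.73)/2 × 0.5 = 12.9075
  Sum = 123.8475 mcg/mL·h
Tail: C_last/k_e = 24.73/0.176 = 140.511
AUC_0→∞ (buccal film) = 123.8475 + 140.511 = 264.3585 mcg/mL·h
F = (AUC_ev/D_ev)/(AUC_iv/D_iv) = (264.3585/100)/(178/25) = 2.643585/7.12 = 0.3713

F = 0.371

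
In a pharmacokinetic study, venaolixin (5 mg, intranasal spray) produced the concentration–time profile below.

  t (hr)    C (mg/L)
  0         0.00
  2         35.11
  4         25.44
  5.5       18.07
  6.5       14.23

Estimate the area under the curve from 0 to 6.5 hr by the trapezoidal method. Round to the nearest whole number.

AUC = 144 mg/L·hr

Trapezoidal AUC_0→6.5:
  [0→2]: (0.00+35.11)/2 × 2 = 35.11
  [2→4]: (35.11+25.44)/2 × 2 = 60.55
  [4→5.5]: (25.44+18.07)/2 × 1.5 = 32.6325
  [5.5→6.5]: (18.07+14.23)/2 × 1 = 16.15
  Sum = 144.4425 mg/L·hr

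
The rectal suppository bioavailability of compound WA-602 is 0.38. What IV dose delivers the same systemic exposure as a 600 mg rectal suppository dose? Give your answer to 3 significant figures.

Systemic exposure from an extravascular dose = F × D_ev, so the equivalent IV dose is F × D_ev.
D_iv = F × D_ev = 0.38 × 600 = 228 mg

D_iv = 228 mg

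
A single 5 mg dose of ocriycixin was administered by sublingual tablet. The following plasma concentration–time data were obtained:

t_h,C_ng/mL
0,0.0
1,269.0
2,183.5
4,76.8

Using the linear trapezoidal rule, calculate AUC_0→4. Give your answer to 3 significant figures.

AUC = 621 ng/mL·h

Trapezoidal AUC_0→4:
  [0→1]: (0.0+269.0)/2 × 1 = 134.5
  [1→2]: (269.0+183.5)/2 × 1 = 226.25
  [2→4]: (183.5+76.8)/2 × 2 = 260.3
  Sum = 621.05 ng/mL·h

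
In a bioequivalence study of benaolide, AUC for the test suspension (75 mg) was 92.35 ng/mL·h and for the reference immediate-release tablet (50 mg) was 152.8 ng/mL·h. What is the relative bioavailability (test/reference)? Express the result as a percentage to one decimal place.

F_rel = (AUC_test/D_test) / (AUC_ref/D_ref)
      = (92.35/75) / (152.8/50)
      = 1.23133 / 3.056 = 0.4029 = 40.29%

F_rel = 40.3%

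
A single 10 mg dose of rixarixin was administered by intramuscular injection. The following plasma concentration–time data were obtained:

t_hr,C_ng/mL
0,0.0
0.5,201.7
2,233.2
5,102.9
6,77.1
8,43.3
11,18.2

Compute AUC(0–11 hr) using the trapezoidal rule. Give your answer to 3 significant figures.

AUC = 1180 ng/mL·hr

Trapezoidal AUC_0→11:
  [0→0.5]: (0.0+201.7)/2 × 0.5 = 50.425
  [0.5→2]: (201.7+233.2)/2 × 1.5 = 326.175
  [2→5]: (233.2+102.9)/2 × 3 = 504.15
  [5→6]: (102.9+77.1)/2 × 1 = 90.0
  [6→8]: (77.1+43.3)/2 × 2 = 120.4
  [8→11]: (43.3+18.2)/2 × 3 = 92.25
  Sum = 1183.4 ng/mL·hr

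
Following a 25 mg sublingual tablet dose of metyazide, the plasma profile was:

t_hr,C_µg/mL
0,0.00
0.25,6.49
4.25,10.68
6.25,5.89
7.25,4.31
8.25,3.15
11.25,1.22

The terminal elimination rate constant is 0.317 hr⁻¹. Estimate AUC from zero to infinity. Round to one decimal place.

Trapezoidal AUC_0→11.25:
  [0→0.25]: (0.00+6.49)/2 × 0.25 = 0.81125
  [0.25→4.25]: (6.49+10.68)/2 × 4 = 34.34
  [4.25→6.25]: (10.68+5.89)/2 × 2 = 16.57
  [6.25→7.25]: (5.89+4.31)/2 × 1 = 5.1
  [7.25→8.25]: (4.31+3.15)/2 × 1 = 3.73
  [8.25→11.25]: (3.15+1.22)/2 × 3 = 6.555
  Sum = 67.10625 µg/mL·hr
Extrapolated tail: C_last / k_e = 1.22 / 0.317 = 3.849
AUC_0→∞ = 67.10625 + 3.849 = 70.95525 µg/mL·hr

AUC = 71.0 µg/mL·hr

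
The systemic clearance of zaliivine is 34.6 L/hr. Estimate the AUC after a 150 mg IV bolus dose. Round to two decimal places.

AUC_0→∞ = Dose_iv / CL
        = 150 / 34.6 = 4.33526 mg/L·hr

AUC = 4.34 mg/L·hr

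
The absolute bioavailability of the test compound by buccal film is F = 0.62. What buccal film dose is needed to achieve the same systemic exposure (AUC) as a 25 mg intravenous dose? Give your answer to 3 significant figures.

For equal systemic exposure: F × D_ev = D_iv
D_ev = D_iv / F = 25 / 0.62 = 40.3226 mg

D_buccal = 40.3 mg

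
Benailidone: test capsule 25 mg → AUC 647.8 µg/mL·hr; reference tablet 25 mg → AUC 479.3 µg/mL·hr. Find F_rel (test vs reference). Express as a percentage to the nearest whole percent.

F_rel = (AUC_test/D_test) / (AUC_ref/D_ref)
      = (647.8/25) / (479.3/25)
      = 25.912 / 19.172 = 1.3516 = 135.16%

F_rel = 135%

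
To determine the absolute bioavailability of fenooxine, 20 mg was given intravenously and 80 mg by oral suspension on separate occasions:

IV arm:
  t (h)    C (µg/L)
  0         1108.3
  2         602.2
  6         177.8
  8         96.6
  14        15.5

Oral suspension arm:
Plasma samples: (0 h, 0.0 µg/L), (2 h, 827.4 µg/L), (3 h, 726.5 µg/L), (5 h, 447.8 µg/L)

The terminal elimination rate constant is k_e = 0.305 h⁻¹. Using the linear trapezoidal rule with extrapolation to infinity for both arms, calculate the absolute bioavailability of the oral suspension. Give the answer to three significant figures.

F = 0.270

Trapezoidal AUC_0→14 (IV):
  [0→2]: (1108.3+602.2)/2 × 2 = 1710.5
  [2→6]: (602.2+177.8)/2 × 4 = 1560.0
  [6→8]: (177.8+96.6)/2 × 2 = 274.4
  [8→14]: (96.6+15.5)/2 × 6 = 336.3
  Sum = 3881.2 µg/L·h
IV tail: 15.5/0.305 = 50.820; AUC_iv,0→∞ = 3881.2 + 50.820 = 3932.02 µg/L·h
Trapezoidal AUC_0→5 (oral suspension):
  [0→2]: (0.0+827.4)/2 × 2 = 827.4
  [2→3]: (827.4+726.5)/2 × 1 = 776.95
  [3→5]: (726.5+447.8)/2 × 2 = 1174.3
  Sum = 2778.65 µg/L·h
oral suspension tail: 447.8/0.305 = 1468.197; AUC_ev,0→∞ = 2778.65 + 1468.197 = 4246.847 µg/L·h
F = (AUC_ev/D_ev)/(AUC_iv/D_iv) = (4246.847/80)/(3932.02/20) = 53.0856/196.601 = 0.2700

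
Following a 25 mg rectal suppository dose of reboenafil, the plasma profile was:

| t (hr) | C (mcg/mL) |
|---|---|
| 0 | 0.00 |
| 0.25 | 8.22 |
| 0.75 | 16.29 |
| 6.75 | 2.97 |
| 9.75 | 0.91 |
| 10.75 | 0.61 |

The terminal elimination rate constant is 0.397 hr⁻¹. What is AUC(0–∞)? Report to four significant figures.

Trapezoidal AUC_0→10.75:
  [0→0.25]: (0.00+8.22)/2 × 0.25 = 1.0275
  [0.25→0.75]: (8.22+16.29)/2 × 0.5 = 6.1275
  [0.75→6.75]: (16.29+2.97)/2 × 6 = 57.78
  [6.75→9.75]: (2.97+0.91)/2 × 3 = 5.82
  [9.75→10.75]: (0.91+0.61)/2 × 1 = 0.76
  Sum = 71.515 mcg/mL·hr
Extrapolated tail: C_last / k_e = 0.61 / 0.397 = 1.537
AUC_0→∞ = 71.515 + 1.537 = 73.052 mcg/mL·hr

AUC = 73.05 mcg/mL·hr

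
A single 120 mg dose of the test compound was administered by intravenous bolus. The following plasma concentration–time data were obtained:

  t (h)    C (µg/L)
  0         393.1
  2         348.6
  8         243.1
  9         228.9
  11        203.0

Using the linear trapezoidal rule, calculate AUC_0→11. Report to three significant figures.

Trapezoidal AUC_0→11:
  [0→2]: (393.1+348.6)/2 × 2 = 741.7
  [2→8]: (348.6+243.1)/2 × 6 = 1775.1
  [8→9]: (243.1+228.9)/2 × 1 = 236.0
  [9→11]: (228.9+203.0)/2 × 2 = 431.9
  Sum = 3184.7 µg/L·h

AUC = 3180 µg/L·h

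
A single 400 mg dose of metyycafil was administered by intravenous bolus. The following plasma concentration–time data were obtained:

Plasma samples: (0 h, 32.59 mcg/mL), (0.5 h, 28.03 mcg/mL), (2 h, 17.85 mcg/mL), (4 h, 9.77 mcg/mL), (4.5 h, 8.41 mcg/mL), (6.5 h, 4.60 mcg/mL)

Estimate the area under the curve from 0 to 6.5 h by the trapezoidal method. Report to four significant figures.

Trapezoidal AUC_0→6.5:
  [0→0.5]: (32.59+28.03)/2 × 0.5 = 15.155
  [0.5→2]: (28.03+17.85)/2 × 1.5 = 34.41
  [2→4]: (17.85+9.77)/2 × 2 = 27.62
  [4→4.5]: (9.77+8.41)/2 × 0.5 = 4.545
  [4.5→6.5]: (8.41+4.60)/2 × 2 = 13.01
  Sum = 94.74 mcg/mL·h

AUC = 94.74 mcg/mL·h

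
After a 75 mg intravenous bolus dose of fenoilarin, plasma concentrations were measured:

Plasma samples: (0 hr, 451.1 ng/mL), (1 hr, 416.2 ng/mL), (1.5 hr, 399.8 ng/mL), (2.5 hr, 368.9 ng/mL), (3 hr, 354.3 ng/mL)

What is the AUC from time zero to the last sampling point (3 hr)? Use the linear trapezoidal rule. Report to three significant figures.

AUC = 1200 ng/mL·hr

Trapezoidal AUC_0→3:
  [0→1]: (451.1+416.2)/2 × 1 = 433.65
  [1→1.5]: (416.2+399.8)/2 × 0.5 = 204.0
  [1.5→2.5]: (399.8+368.9)/2 × 1 = 384.35
  [2.5→3]: (368.9+354.3)/2 × 0.5 = 180.8
  Sum = 1202.8 ng/mL·hr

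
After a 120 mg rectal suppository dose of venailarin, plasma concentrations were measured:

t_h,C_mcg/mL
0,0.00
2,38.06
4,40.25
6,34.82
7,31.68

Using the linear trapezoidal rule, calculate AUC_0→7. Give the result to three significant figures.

AUC = 225 mcg/mL·h

Trapezoidal AUC_0→7:
  [0→2]: (0.00+38.06)/2 × 2 = 38.06
  [2→4]: (38.06+40.25)/2 × 2 = 78.31
  [4→6]: (40.25+34.82)/2 × 2 = 75.07
  [6→7]: (34.82+31.68)/2 × 1 = 33.25
  Sum = 224.69 mcg/mL·h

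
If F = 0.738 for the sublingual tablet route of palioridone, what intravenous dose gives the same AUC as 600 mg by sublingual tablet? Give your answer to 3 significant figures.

Systemic exposure from an extravascular dose = F × D_ev, so the equivalent IV dose is F × D_ev.
D_iv = F × D_ev = 0.738 × 600 = 442.8 mg

D_iv = 443 mg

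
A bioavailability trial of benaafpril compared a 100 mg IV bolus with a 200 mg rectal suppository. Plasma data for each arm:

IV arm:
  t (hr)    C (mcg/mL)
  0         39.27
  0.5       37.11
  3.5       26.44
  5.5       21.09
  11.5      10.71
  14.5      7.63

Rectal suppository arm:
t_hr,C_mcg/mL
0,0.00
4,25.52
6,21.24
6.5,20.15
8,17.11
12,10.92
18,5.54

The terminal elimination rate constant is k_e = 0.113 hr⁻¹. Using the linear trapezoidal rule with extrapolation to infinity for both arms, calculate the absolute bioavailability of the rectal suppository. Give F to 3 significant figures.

Trapezoidal AUC_0→14.5 (IV):
  [0→0.5]: (39.27+37.11)/2 × 0.5 = 19.095
  [0.5→3.5]: (37.11+26.44)/2 × 3 = 95.325
  [3.5→5.5]: (26.44+21.09)/2 × 2 = 47.53
  [5.5→11.5]: (21.09+10.71)/2 × 6 = 95.4
  [11.5→14.5]: (10.71+7.63)/2 × 3 = 27.51
  Sum = 284.86 mcg/mL·hr
IV tail: 7.63/0.113 = 67.522; AUC_iv,0→∞ = 284.86 + 67.522 = 352.382 mcg/mL·hr
Trapezoidal AUC_0→18 (rectal suppository):
  [0→4]: (0.00+25.52)/2 × 4 = 51.04
  [4→6]: (25.52+21.24)/2 × 2 = 46.76
  [6→6.5]: (21.24+20.15)/2 × 0.5 = 10.3475
  [6.5→8]: (20.15+17.11)/2 × 1.5 = 27.945
  [8→12]: (17.11+10.92)/2 × 4 = 56.06
  [12→18]: (10.92+5.54)/2 × 6 = 49.38
  Sum = 241.5325 mcg/mL·hr
rectal suppository tail: 5.54/0.113 = 49.027; AUC_ev,0→∞ = 241.5325 + 49.027 = 290.5595 mcg/mL·hr
F = (AUC_ev/D_ev)/(AUC_iv/D_iv) = (290.5595/200)/(352.382/100) = 1.4527975/3.52382 = 0.4123

F = 0.412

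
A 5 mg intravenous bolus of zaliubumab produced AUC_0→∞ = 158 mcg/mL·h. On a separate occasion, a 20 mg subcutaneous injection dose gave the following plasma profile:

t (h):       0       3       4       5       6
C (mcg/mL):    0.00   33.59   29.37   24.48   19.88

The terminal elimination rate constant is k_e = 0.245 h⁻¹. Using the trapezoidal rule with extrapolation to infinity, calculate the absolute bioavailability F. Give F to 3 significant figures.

F = 0.336

Trapezoidal AUC_0→6 (subcutaneous injection):
  [0→3]: (0.00+33.59)/2 × 3 = 50.385
  [3→4]: (33.59+29.37)/2 × 1 = 31.48
  [4→5]: (29.37+24.48)/2 × 1 = 26.925
  [5→6]: (24.48+19.88)/2 × 1 = 22.18
  Sum = 130.97 mcg/mL·h
Tail: C_last/k_e = 19.88/0.245 = 81.143
AUC_0→∞ (subcutaneous injection) = 130.97 + 81.143 = 212.113 mcg/mL·h
F = (AUC_ev/D_ev)/(AUC_iv/D_iv) = (212.113/20)/(158/5) = 10.60565/31.6 = 0.3356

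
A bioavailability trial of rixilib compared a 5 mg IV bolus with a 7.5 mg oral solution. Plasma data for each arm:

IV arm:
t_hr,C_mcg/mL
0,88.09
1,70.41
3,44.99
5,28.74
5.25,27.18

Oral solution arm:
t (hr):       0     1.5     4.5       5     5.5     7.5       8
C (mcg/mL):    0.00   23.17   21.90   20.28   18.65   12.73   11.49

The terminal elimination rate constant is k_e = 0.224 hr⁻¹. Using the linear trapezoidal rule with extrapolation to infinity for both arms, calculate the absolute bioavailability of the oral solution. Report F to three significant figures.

F = 0.326

Trapezoidal AUC_0→5.25 (IV):
  [0→1]: (88.09+70.41)/2 × 1 = 79.25
  [1→3]: (70.41+44.99)/2 × 2 = 115.4
  [3→5]: (44.99+28.74)/2 × 2 = 73.73
  [5→5.25]: (28.74+27.18)/2 × 0.25 = 6.99
  Sum = 275.37 mcg/mL·hr
IV tail: 27.18/0.224 = 121.339; AUC_iv,0→∞ = 275.37 + 121.339 = 396.709 mcg/mL·hr
Trapezoidal AUC_0→8 (oral solution):
  [0→1.5]: (0.00+23.17)/2 × 1.5 = 17.3775
  [1.5→4.5]: (23.17+21.90)/2 × 3 = 67.605
  [4.5→5]: (21.90+20.28)/2 × 0.5 = 10.545
  [5→5.5]: (20.28+18.65)/2 × 0.5 = 9.7325
  [5.5→7.5]: (18.65+12.73)/2 × 2 = 31.38
  [7.5→8]: (12.73+11.49)/2 × 0.5 = 6.055
  Sum = 142.695 mcg/mL·hr
oral solution tail: 11.49/0.224 = 51.295; AUC_ev,0→∞ = 142.695 + 51.295 = 193.99 mcg/mL·hr
F = (AUC_ev/D_ev)/(AUC_iv/D_iv) = (193.99/7.5)/(396.709/5) = 25.8653/79.3418 = 0.3260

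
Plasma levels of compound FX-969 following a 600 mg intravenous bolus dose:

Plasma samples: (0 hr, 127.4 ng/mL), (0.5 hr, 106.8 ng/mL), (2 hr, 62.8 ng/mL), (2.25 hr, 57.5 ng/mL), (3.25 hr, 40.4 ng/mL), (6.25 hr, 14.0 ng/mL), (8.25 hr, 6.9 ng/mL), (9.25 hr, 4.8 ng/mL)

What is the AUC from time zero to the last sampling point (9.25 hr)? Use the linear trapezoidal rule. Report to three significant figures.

AUC = 358 ng/mL·hr

Trapezoidal AUC_0→9.25:
  [0→0.5]: (127.4+106.8)/2 × 0.5 = 58.55
  [0.5→2]: (106.8+62.8)/2 × 1.5 = 127.2
  [2→2.25]: (62.8+57.5)/2 × 0.25 = 15.0375
  [2.25→3.25]: (57.5+40.4)/2 × 1 = 48.95
  [3.25→6.25]: (40.4+14.0)/2 × 3 = 81.6
  [6.25→8.25]: (14.0+6.9)/2 × 2 = 20.9
  [8.25→9.25]: (6.9+4.8)/2 × 1 = 5.85
  Sum = 358.0875 ng/mL·hr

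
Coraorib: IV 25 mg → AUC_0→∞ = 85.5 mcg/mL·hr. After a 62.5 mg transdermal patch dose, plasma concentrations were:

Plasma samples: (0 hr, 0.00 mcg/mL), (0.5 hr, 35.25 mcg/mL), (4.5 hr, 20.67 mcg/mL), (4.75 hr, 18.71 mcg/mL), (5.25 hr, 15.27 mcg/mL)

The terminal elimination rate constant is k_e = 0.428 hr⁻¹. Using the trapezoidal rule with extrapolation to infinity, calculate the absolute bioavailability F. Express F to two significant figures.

F = 0.79

Trapezoidal AUC_0→5.25 (transdermal patch):
  [0→0.5]: (0.00+35.25)/2 × 0.5 = 8.8125
  [0.5→4.5]: (35.25+20.67)/2 × 4 = 111.84
  [4.5→4.75]: (20.67+18.71)/2 × 0.25 = 4.9225
  [4.75→5.25]: (18.71+15.27)/2 × 0.5 = 8.495
  Sum = 134.07 mcg/mL·hr
Tail: C_last/k_e = 15.27/0.428 = 35.678
AUC_0→∞ (transdermal patch) = 134.07 + 35.678 = 169.748 mcg/mL·hr
F = (AUC_ev/D_ev)/(AUC_iv/D_iv) = (169.748/62.5)/(85.5/25) = 2.715968/3.42 = 0.7941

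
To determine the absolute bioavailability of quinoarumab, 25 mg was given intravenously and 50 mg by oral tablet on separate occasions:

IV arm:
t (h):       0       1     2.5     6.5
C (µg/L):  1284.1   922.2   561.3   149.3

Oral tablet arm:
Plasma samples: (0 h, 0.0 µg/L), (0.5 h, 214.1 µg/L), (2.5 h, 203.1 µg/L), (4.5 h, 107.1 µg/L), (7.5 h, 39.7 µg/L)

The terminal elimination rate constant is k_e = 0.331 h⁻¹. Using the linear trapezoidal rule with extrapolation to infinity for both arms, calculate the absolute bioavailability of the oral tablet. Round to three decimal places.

F = 0.137

Trapezoidal AUC_0→6.5 (IV):
  [0→1]: (1284.1+922.2)/2 × 1 = 1103.15
  [1→2.5]: (922.2+561.3)/2 × 1.5 = 1112.625
  [2.5→6.5]: (561.3+149.3)/2 × 4 = 1421.2
  Sum = 3636.975 µg/L·h
IV tail: 149.3/0.331 = 451.057; AUC_iv,0→∞ = 3636.975 + 451.057 = 4088.032 µg/L·h
Trapezoidal AUC_0→7.5 (oral tablet):
  [0→0.5]: (0.0+214.1)/2 × 0.5 = 53.525
  [0.5→2.5]: (214.1+203.1)/2 × 2 = 417.2
  [2.5→4.5]: (203.1+107.1)/2 × 2 = 310.2
  [4.5→7.5]: (107.1+39.7)/2 × 3 = 220.2
  Sum = 1001.125 µg/L·h
oral tablet tail: 39.7/0.331 = 119.940; AUC_ev,0→∞ = 1001.125 + 119.940 = 1121.065 µg/L·h
F = (AUC_ev/D_ev)/(AUC_iv/D_iv) = (1121.065/50)/(4088.032/25) = 22.4213/163.52128 = 0.1371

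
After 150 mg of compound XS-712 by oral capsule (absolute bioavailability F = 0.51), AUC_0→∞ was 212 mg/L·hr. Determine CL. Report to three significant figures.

CL = 0.361 L/hr

CL = F × Dose / AUC_0→∞
   = 0.51 × 150 / 212 = 0.360849 L/hr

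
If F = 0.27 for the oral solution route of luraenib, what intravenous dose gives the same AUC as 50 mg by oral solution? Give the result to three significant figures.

Systemic exposure from an extravascular dose = F × D_ev, so the equivalent IV dose is F × D_ev.
D_iv = F × D_ev = 0.27 × 50 = 13.5 mg

D_iv = 13.5 mg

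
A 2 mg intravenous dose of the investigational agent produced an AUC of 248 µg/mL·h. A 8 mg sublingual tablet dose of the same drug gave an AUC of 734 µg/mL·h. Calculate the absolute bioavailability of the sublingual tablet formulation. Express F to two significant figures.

F = (AUC_ev / D_ev) / (AUC_iv / D_iv)
  = (734/8) / (248/2)
  = 91.75 / 124 = 0.7399

F = 0.74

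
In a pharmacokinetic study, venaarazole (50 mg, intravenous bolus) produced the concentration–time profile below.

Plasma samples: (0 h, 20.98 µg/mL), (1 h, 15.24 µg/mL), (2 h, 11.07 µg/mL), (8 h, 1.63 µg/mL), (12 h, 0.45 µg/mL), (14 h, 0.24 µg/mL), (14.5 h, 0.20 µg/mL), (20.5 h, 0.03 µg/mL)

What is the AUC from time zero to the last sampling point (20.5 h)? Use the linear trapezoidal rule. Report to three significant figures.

Trapezoidal AUC_0→20.5:
  [0→1]: (20.98+15.24)/2 × 1 = 18.11
  [1→2]: (15.24+11.07)/2 × 1 = 13.155
  [2→8]: (11.07+1.63)/2 × 6 = 38.1
  [8→12]: (1.63+0.45)/2 × 4 = 4.16
  [12→14]: (0.45+0.24)/2 × 2 = 0.69
  [14→14.5]: (0.24+0.20)/2 × 0.5 = 0.11
  [14.5→20.5]: (0.20+0.03)/2 × 6 = 0.69
  Sum = 75.015 µg/mL·h

AUC = 75.0 µg/mL·h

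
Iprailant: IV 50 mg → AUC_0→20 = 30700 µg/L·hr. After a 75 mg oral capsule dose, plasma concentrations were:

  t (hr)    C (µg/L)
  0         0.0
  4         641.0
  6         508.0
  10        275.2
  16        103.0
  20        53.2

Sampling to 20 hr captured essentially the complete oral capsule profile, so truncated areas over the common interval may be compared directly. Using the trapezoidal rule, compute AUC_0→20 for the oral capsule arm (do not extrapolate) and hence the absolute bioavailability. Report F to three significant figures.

F = 0.118

Trapezoidal AUC_0→20 (oral capsule):
  [0→4]: (0.0+641.0)/2 × 4 = 1282.0
  [4→6]: (641.0+508.0)/2 × 2 = 1149.0
  [6→10]: (508.0+275.2)/2 × 4 = 1566.4
  [10→16]: (275.2+103.0)/2 × 6 = 1134.6
  [16→20]: (103.0+53.2)/2 × 4 = 312.4
  Sum = 5444.4 µg/L·hr
F = (AUC_ev/D_ev)/(AUC_iv/D_iv) = (5444.4/75)/(30700/50) = 72.592/614 = 0.1182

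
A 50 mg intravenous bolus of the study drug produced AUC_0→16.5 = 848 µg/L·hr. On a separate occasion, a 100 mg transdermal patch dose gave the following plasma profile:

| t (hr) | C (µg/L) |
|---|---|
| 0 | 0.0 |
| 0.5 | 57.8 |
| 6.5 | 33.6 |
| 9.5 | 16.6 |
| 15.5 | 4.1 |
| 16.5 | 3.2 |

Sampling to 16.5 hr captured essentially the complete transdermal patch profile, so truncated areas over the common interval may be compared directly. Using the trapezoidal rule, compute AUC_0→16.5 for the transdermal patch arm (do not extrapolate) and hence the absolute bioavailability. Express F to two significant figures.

Trapezoidal AUC_0→16.5 (transdermal patch):
  [0→0.5]: (0.0+57.8)/2 × 0.5 = 14.45
  [0.5→6.5]: (57.8+33.6)/2 × 6 = 274.2
  [6.5→9.5]: (33.6+16.6)/2 × 3 = 75.3
  [9.5→15.5]: (16.6+4.1)/2 × 6 = 62.1
  [15.5→16.5]: (4.1+3.2)/2 × 1 = 3.65
  Sum = 429.7 µg/L·hr
F = (AUC_ev/D_ev)/(AUC_iv/D_iv) = (429.7/100)/(848/50) = 4.297/16.96 = 0.2534

F = 0.25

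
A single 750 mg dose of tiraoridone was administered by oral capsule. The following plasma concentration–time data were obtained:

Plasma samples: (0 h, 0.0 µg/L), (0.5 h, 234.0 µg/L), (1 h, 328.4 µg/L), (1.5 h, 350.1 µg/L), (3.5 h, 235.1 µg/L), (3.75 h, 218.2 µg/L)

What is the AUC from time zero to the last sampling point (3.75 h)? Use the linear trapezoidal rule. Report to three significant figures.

AUC = 1010 µg/L·h

Trapezoidal AUC_0→3.75:
  [0→0.5]: (0.0+234.0)/2 × 0.5 = 58.5
  [0.5→1]: (234.0+328.4)/2 × 0.5 = 140.6
  [1→1.5]: (328.4+350.1)/2 × 0.5 = 169.625
  [1.5→3.5]: (350.1+235.1)/2 × 2 = 585.2
  [3.5→3.75]: (235.1+218.2)/2 × 0.25 = 56.6625
  Sum = 1010.5875 µg/L·h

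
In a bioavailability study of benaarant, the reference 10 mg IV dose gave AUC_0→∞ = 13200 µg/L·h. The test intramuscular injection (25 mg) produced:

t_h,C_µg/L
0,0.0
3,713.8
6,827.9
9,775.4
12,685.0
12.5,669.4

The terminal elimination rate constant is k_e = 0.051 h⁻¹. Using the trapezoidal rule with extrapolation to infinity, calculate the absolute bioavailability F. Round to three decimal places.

F = 0.650

Trapezoidal AUC_0→12.5 (intramuscular injection):
  [0→3]: (0.0+713.8)/2 × 3 = 1070.7
  [3→6]: (713.8+827.9)/2 × 3 = 2312.55
  [6→9]: (827.9+775.4)/2 × 3 = 2404.95
  [9→12]: (775.4+685.0)/2 × 3 = 2190.6
  [12→12.5]: (685.0+669.4)/2 × 0.5 = 338.6
  Sum = 8317.4 µg/L·h
Tail: C_last/k_e = 669.4/0.051 = 13125.490
AUC_0→∞ (intramuscular injection) = 8317.4 + 13125.490 = 21442.89 µg/L·h
F = (AUC_ev/D_ev)/(AUC_iv/D_iv) = (21442.89/25)/(13200/10) = 857.7156/1320 = 0.6498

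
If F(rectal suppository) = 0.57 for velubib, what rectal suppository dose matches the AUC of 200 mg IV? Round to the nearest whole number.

D_rectal = 351 mg

For equal systemic exposure: F × D_ev = D_iv
D_ev = D_iv / F = 200 / 0.57 = 350.877 mg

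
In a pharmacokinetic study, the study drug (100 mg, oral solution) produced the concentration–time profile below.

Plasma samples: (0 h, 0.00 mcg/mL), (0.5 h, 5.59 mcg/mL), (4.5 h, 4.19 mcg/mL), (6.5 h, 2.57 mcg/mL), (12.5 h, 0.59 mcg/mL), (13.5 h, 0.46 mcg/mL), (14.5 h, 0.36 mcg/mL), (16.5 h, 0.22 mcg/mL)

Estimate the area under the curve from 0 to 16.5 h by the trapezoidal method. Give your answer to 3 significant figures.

Trapezoidal AUC_0→16.5:
  [0→0.5]: (0.00+5.59)/2 × 0.5 = 1.3975
  [0.5→4.5]: (5.59+4.19)/2 × 4 = 19.56
  [4.5→6.5]: (4.19+2.57)/2 × 2 = 6.76
  [6.5→12.5]: (2.57+0.59)/2 × 6 = 9.48
  [12.5→13.5]: (0.59+0.46)/2 × 1 = 0.525
  [13.5→14.5]: (0.46+0.36)/2 × 1 = 0.41
  [14.5→16.5]: (0.36+0.22)/2 × 2 = 0.58
  Sum = 38.7125 mcg/mL·h

AUC = 38.7 mcg/mL·h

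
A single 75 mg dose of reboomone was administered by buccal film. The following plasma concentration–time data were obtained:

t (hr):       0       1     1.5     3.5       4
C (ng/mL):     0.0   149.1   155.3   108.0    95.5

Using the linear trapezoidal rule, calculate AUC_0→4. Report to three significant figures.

AUC = 465 ng/mL·hr

Trapezoidal AUC_0→4:
  [0→1]: (0.0+149.1)/2 × 1 = 74.55
  [1→1.5]: (149.1+155.3)/2 × 0.5 = 76.1
  [1.5→3.5]: (155.3+108.0)/2 × 2 = 263.3
  [3.5→4]: (108.0+95.5)/2 × 0.5 = 50.875
  Sum = 464.825 ng/mL·hr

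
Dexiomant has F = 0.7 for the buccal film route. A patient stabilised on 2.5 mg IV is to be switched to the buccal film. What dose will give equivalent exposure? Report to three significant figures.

D_buccal = 3.57 mg

For equal systemic exposure: F × D_ev = D_iv
D_ev = D_iv / F = 2.5 / 0.7 = 3.57143 mg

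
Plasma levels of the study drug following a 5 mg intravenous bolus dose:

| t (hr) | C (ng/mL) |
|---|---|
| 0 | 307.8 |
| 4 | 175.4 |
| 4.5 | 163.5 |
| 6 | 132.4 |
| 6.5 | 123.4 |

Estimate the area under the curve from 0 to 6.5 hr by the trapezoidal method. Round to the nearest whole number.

AUC = 1337 ng/mL·hr

Trapezoidal AUC_0→6.5:
  [0→4]: (307.8+175.4)/2 × 4 = 966.4
  [4→4.5]: (175.4+163.5)/2 × 0.5 = 84.725
  [4.5→6]: (163.5+132.4)/2 × 1.5 = 221.925
  [6→6.5]: (132.4+123.4)/2 × 0.5 = 63.95
  Sum = 1337.0 ng/mL·hr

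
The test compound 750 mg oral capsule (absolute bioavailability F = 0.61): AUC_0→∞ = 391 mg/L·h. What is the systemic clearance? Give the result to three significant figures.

CL = 1.17 L/h

CL = F × Dose / AUC_0→∞
   = 0.61 × 750 / 391 = 1.17008 L/h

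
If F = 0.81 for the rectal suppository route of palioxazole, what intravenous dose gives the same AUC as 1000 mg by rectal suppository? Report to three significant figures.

Systemic exposure from an extravascular dose = F × D_ev, so the equivalent IV dose is F × D_ev.
D_iv = F × D_ev = 0.81 × 1000 = 810 mg

D_iv = 810 mg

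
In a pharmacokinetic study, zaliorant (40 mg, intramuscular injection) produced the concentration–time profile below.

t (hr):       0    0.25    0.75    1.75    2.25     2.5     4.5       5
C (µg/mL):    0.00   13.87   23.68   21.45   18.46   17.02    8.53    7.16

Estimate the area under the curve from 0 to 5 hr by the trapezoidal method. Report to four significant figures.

Trapezoidal AUC_0→5:
  [0→0.25]: (0.00+13.87)/2 × 0.25 = 1.73375
  [0.25→0.75]: (13.87+23.68)/2 × 0.5 = 9.3875
  [0.75→1.75]: (23.68+21.45)/2 × 1 = 22.565
  [1.75→2.25]: (21.45+18.46)/2 × 0.5 = 9.9775
  [2.25→2.5]: (18.46+17.02)/2 × 0.25 = 4.435
  [2.5→4.5]: (17.02+8.53)/2 × 2 = 25.55
  [4.5→5]: (8.53+7.16)/2 × 0.5 = 3.9225
  Sum = 77.57125 µg/mL·hr

AUC = 77.57 µg/mL·hr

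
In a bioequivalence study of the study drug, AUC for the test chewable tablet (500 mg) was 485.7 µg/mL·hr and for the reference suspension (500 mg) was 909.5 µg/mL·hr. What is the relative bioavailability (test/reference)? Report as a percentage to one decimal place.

F_rel = (AUC_test/D_test) / (AUC_ref/D_ref)
      = (485.7/500) / (909.5/500)
      = 0.9714 / 1.819 = 0.5340 = 53.40%

F_rel = 53.4%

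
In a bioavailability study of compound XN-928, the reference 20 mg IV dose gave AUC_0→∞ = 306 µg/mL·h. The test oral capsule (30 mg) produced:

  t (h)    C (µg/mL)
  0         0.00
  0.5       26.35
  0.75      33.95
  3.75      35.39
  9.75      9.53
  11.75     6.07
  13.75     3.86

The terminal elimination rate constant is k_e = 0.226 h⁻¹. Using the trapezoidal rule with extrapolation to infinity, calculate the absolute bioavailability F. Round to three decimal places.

F = 0.644

Trapezoidal AUC_0→13.75 (oral capsule):
  [0→0.5]: (0.00+26.35)/2 × 0.5 = 6.5875
  [0.5→0.75]: (26.35+33.95)/2 × 0.25 = 7.5375
  [0.75→3.75]: (33.95+35.39)/2 × 3 = 104.01
  [3.75→9.75]: (35.39+9.53)/2 × 6 = 134.76
  [9.75→11.75]: (9.53+6.07)/2 × 2 = 15.6
  [11.75→13.75]: (6.07+3.86)/2 × 2 = 9.93
  Sum = 278.425 µg/mL·h
Tail: C_last/k_e = 3.86/0.226 = 17.080
AUC_0→∞ (oral capsule) = 278.425 + 17.080 = 295.505 µg/mL·h
F = (AUC_ev/D_ev)/(AUC_iv/D_iv) = (295.505/30)/(306/20) = 9.85017/15.3 = 0.6438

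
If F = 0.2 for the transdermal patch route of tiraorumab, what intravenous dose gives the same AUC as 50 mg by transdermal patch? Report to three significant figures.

Systemic exposure from an extravascular dose = F × D_ev, so the equivalent IV dose is F × D_ev.
D_iv = F × D_ev = 0.2 × 50 = 10 mg

D_iv = 10.0 mg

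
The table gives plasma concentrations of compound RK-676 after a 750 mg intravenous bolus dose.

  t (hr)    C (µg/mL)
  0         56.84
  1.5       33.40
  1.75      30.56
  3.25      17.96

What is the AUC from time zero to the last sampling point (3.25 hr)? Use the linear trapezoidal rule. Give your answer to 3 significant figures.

AUC = 112 µg/mL·hr

Trapezoidal AUC_0→3.25:
  [0→1.5]: (56.84+33.40)/2 × 1.5 = 67.68
  [1.5→1.75]: (33.40+30.56)/2 × 0.25 = 7.995
  [1.75→3.25]: (30.56+17.96)/2 × 1.5 = 36.39
  Sum = 112.065 µg/mL·hr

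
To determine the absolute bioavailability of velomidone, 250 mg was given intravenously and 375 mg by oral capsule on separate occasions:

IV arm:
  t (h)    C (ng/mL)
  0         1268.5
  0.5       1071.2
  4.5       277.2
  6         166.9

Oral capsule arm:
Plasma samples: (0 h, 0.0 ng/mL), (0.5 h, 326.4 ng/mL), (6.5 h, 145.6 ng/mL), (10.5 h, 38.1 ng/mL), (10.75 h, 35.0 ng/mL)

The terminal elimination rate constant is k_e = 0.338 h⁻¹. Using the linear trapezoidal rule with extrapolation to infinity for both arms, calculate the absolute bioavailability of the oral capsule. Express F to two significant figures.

F = 0.32

Trapezoidal AUC_0→6 (IV):
  [0→0.5]: (1268.5+1071.2)/2 × 0.5 = 584.925
  [0.5→4.5]: (1071.2+277.2)/2 × 4 = 2696.8
  [4.5→6]: (277.2+166.9)/2 × 1.5 = 333.075
  Sum = 3614.8 ng/mL·h
IV tail: 166.9/0.338 = 493.787; AUC_iv,0→∞ = 3614.8 + 493.787 = 4108.587 ng/mL·h
Trapezoidal AUC_0→10.75 (oral capsule):
  [0→0.5]: (0.0+326.4)/2 × 0.5 = 81.6
  [0.5→6.5]: (326.4+145.6)/2 × 6 = 1416.0
  [6.5→10.5]: (145.6+38.1)/2 × 4 = 367.4
  [10.5→10.75]: (38.1+35.0)/2 × 0.25 = 9.1375
  Sum = 1874.1375 ng/mL·h
oral capsule tail: 35.0/0.338 = 103.550; AUC_ev,0→∞ = 1874.1375 + 103.550 = 1977.6875 ng/mL·h
F = (AUC_ev/D_ev)/(AUC_iv/D_iv) = (1977.6875/375)/(4108.587/250) = 5.27383/16.434348 = 0.3209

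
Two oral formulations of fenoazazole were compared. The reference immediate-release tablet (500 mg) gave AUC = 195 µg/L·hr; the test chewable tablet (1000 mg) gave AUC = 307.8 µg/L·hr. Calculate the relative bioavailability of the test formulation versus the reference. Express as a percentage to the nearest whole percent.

F_rel = 79%

F_rel = (AUC_test/D_test) / (AUC_ref/D_ref)
      = (307.8/1000) / (195/500)
      = 0.3078 / 0.39 = 0.7892 = 78.92%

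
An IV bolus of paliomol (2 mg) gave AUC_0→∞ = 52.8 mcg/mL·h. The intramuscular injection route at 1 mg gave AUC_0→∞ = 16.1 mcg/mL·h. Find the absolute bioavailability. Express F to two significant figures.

F = (AUC_ev / D_ev) / (AUC_iv / D_iv)
  = (16.1/1) / (52.8/2)
  = 16.1 / 26.4 = 0.6098

F = 0.61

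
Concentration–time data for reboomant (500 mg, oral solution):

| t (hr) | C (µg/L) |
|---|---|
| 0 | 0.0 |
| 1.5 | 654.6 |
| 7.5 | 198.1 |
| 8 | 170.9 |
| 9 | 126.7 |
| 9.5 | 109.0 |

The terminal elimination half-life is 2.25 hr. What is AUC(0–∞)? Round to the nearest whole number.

AUC = 3703 µg/L·hr

Trapezoidal AUC_0→9.5:
  [0→1.5]: (0.0+654.6)/2 × 1.5 = 490.95
  [1.5→7.5]: (654.6+198.1)/2 × 6 = 2558.1
  [7.5→8]: (198.1+170.9)/2 × 0.5 = 92.25
  [8→9]: (170.9+126.7)/2 × 1 = 148.8
  [9→9.5]: (126.7+109.0)/2 × 0.5 = 58.925
  Sum = 3349.025 µg/L·hr
k_e = ln2 / t½ = 0.693147 / 2.25 = 0.3081 hr^-1
Extrapolated tail: C_last / k_e = 109.0 / 0.3081 = 353.781
AUC_0→∞ = 3349.025 + 353.781 = 3702.806 µg/L·hr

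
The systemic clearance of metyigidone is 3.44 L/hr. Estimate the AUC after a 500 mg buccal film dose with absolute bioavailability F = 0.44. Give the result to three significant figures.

AUC_0→∞ = F × Dose / CL
        = 0.44 × 500 / 3.44 = 63.9535 mg/L·hr

AUC = 64.0 mg/L·hr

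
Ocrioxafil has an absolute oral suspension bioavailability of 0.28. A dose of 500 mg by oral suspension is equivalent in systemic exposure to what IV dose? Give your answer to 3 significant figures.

Systemic exposure from an extravascular dose = F × D_ev, so the equivalent IV dose is F × D_ev.
D_iv = F × D_ev = 0.28 × 500 = 140 mg

D_iv = 140 mg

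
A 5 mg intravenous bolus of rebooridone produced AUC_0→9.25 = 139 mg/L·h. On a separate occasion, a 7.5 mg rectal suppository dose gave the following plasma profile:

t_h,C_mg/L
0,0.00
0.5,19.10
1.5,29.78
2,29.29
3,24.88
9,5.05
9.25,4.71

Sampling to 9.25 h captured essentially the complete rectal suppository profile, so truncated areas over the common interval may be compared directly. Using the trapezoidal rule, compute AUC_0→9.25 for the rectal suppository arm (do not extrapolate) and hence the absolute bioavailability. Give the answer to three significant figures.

F = 0.777

Trapezoidal AUC_0→9.25 (rectal suppository):
  [0→0.5]: (0.00+19.10)/2 × 0.5 = 4.775
  [0.5→1.5]: (19.10+29.78)/2 × 1 = 24.44
  [1.5→2]: (29.78+29.29)/2 × 0.5 = 14.7675
  [2→3]: (29.29+24.88)/2 × 1 = 27.085
  [3→9]: (24.88+5.05)/2 × 6 = 89.79
  [9→9.25]: (5.05+4.71)/2 × 0.25 = 1.22
  Sum = 162.0775 mg/L·h
F = (AUC_ev/D_ev)/(AUC_iv/D_iv) = (162.0775/7.5)/(139/5) = 21.6103/27.8 = 0.7773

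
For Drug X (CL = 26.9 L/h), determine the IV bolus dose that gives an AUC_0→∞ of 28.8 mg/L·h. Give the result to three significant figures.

Dose = 775 mg

Dose_iv = CL × AUC_0→∞
     = 26.9 × 28.8 = 774.72 mg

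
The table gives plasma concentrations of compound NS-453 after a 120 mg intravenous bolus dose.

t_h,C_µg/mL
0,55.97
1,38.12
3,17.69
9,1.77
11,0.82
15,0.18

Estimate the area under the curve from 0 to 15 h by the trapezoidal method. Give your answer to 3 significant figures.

Trapezoidal AUC_0→15:
  [0→1]: (55.97+38.12)/2 × 1 = 47.045
  [1→3]: (38.12+17.69)/2 × 2 = 55.81
  [3→9]: (17.69+1.77)/2 × 6 = 58.38
  [9→11]: (1.77+0.82)/2 × 2 = 2.59
  [11→15]: (0.82+0.18)/2 × 4 = 2.0
  Sum = 165.825 µg/mL·h

AUC = 166 µg/mL·h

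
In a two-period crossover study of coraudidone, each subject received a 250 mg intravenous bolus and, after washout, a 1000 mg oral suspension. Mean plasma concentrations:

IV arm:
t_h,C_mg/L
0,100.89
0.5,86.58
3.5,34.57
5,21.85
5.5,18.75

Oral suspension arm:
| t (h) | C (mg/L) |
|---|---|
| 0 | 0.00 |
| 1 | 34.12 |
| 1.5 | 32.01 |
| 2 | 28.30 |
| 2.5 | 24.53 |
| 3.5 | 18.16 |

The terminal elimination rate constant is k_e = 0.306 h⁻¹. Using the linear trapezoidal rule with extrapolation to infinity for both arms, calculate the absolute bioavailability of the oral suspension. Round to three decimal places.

Trapezoidal AUC_0→5.5 (IV):
  [0→0.5]: (100.89+86.58)/2 × 0.5 = 46.8675
  [0.5→3.5]: (86.58+34.57)/2 × 3 = 181.725
  [3.5→5]: (34.57+21.85)/2 × 1.5 = 42.315
  [5→5.5]: (21.85+18.75)/2 × 0.5 = 10.15
  Sum = 281.0575 mg/L·h
IV tail: 18.75/0.306 = 61.275; AUC_iv,0→∞ = 281.0575 + 61.275 = 342.3325 mg/L·h
Trapezoidal AUC_0→3.5 (oral suspension):
  [0→1]: (0.00+34.12)/2 × 1 = 17.06
  [1→1.5]: (34.12+32.01)/2 × 0.5 = 16.5325
  [1.5→2]: (32.01+28.30)/2 × 0.5 = 15.0775
  [2→2.5]: (28.30+24.53)/2 × 0.5 = 13.2075
  [2.5→3.5]: (24.53+18.16)/2 × 1 = 21.345
  Sum = 83.2225 mg/L·h
oral suspension tail: 18.16/0.306 = 59.346; AUC_ev,0→∞ = 83.2225 + 59.346 = 142.5685 mg/L·h
F = (AUC_ev/D_ev)/(AUC_iv/D_iv) = (142.5685/1000)/(342.3325/250) = 0.1425685/1.36933 = 0.1041

F = 0.104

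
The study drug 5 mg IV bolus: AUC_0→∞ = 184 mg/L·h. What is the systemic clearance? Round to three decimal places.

CL = Dose_iv / AUC_0→∞
   = 5 / 184 = 0.0271739 L/h

CL = 0.027 L/h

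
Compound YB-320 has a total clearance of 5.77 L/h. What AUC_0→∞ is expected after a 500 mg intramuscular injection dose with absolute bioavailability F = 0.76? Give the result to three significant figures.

AUC_0→∞ = F × Dose / CL
        = 0.76 × 500 / 5.77 = 65.8579 mg/L·h

AUC = 65.9 mg/L·h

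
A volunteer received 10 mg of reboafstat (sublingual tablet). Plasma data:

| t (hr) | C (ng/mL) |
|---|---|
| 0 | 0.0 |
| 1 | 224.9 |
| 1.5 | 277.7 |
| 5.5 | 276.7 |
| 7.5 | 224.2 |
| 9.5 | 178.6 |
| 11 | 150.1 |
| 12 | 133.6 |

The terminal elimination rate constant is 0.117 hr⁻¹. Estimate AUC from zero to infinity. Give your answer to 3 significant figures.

AUC = 3780 ng/mL·hr

Trapezoidal AUC_0→12:
  [0→1]: (0.0+224.9)/2 × 1 = 112.45
  [1→1.5]: (224.9+277.7)/2 × 0.5 = 125.65
  [1.5→5.5]: (277.7+276.7)/2 × 4 = 1108.8
  [5.5→7.5]: (276.7+224.2)/2 × 2 = 500.9
  [7.5→9.5]: (224.2+178.6)/2 × 2 = 402.8
  [9.5→11]: (178.6+150.1)/2 × 1.5 = 246.525
  [11→12]: (150.1+133.6)/2 × 1 = 141.85
  Sum = 2638.975 ng/mL·hr
Extrapolated tail: C_last / k_e = 133.6 / 0.117 = 1141.880
AUC_0→∞ = 2638.975 + 1141.880 = 3780.855 ng/mL·hr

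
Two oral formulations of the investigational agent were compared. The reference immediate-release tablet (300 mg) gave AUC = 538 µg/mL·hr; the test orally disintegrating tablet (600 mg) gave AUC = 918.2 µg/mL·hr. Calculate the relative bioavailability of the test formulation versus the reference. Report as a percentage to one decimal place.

F_rel = 85.3%

F_rel = (AUC_test/D_test) / (AUC_ref/D_ref)
      = (918.2/600) / (538/300)
      = 1.53033 / 1.79333 = 0.8533 = 85.33%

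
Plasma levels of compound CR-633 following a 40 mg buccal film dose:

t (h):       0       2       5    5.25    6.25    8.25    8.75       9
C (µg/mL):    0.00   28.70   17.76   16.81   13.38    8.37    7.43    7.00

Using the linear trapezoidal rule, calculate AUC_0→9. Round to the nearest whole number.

AUC = 145 µg/mL·h

Trapezoidal AUC_0→9:
  [0→2]: (0.00+28.70)/2 × 2 = 28.7
  [2→5]: (28.70+17.76)/2 × 3 = 69.69
  [5→5.25]: (17.76+16.81)/2 × 0.25 = 4.32125
  [5.25→6.25]: (16.81+13.38)/2 × 1 = 15.095
  [6.25→8.25]: (13.38+8.37)/2 × 2 = 21.75
  [8.25→8.75]: (8.37+7.43)/2 × 0.5 = 3.95
  [8.75→9]: (7.43+7.00)/2 × 0.25 = 1.80375
  Sum = 145.31 µg/mL·h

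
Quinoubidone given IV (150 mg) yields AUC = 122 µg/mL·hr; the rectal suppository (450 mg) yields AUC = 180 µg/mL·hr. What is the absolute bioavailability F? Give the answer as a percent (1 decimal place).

F = (AUC_ev / D_ev) / (AUC_iv / D_iv)
  = (180/450) / (122/150)
  = 0.4 / 0.813333 = 0.4918
  = 49.18%

F = 49.2%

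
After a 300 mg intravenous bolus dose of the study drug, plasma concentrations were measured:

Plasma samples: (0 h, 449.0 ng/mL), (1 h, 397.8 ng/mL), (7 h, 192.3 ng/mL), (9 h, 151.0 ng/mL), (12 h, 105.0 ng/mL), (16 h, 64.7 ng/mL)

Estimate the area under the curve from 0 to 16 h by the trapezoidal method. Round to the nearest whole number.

AUC = 3260 ng/mL·h

Trapezoidal AUC_0→16:
  [0→1]: (449.0+397.8)/2 × 1 = 423.4
  [1→7]: (397.8+192.3)/2 × 6 = 1770.3
  [7→9]: (192.3+151.0)/2 × 2 = 343.3
  [9→12]: (151.0+105.0)/2 × 3 = 384.0
  [12→16]: (105.0+64.7)/2 × 4 = 339.4
  Sum = 3260.4 ng/mL·h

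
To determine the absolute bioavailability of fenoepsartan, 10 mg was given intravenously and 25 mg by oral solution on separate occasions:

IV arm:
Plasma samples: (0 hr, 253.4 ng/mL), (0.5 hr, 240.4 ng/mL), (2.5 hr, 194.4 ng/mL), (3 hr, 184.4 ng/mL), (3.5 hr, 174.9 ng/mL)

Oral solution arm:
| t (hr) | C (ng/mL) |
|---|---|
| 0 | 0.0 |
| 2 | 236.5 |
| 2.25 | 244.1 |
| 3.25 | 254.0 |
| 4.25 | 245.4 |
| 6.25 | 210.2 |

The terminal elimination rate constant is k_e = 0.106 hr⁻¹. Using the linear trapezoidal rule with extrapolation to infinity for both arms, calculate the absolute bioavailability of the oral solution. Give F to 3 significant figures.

Trapezoidal AUC_0→3.5 (IV):
  [0→0.5]: (253.4+240.4)/2 × 0.5 = 123.45
  [0.5→2.5]: (240.4+194.4)/2 × 2 = 434.8
  [2.5→3]: (194.4+184.4)/2 × 0.5 = 94.7
  [3→3.5]: (184.4+174.9)/2 × 0.5 = 89.825
  Sum = 742.775 ng/mL·hr
IV tail: 174.9/0.106 = 1650.000; AUC_iv,0→∞ = 742.775 + 1650.000 = 2392.775 ng/mL·hr
Trapezoidal AUC_0→6.25 (oral solution):
  [0→2]: (0.0+236.5)/2 × 2 = 236.5
  [2→2.25]: (236.5+244.1)/2 × 0.25 = 60.075
  [2.25→3.25]: (244.1+254.0)/2 × 1 = 249.05
  [3.25→4.25]: (254.0+245.4)/2 × 1 = 249.7
  [4.25→6.25]: (245.4+210.2)/2 × 2 = 455.6
  Sum = 1250.925 ng/mL·hr
oral solution tail: 210.2/0.106 = 1983.019; AUC_ev,0→∞ = 1250.925 + 1983.019 = 3233.944 ng/mL·hr
F = (AUC_ev/D_ev)/(AUC_iv/D_iv) = (3233.944/25)/(2392.775/10) = 129.35776/239.2775 = 0.5406

F = 0.541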